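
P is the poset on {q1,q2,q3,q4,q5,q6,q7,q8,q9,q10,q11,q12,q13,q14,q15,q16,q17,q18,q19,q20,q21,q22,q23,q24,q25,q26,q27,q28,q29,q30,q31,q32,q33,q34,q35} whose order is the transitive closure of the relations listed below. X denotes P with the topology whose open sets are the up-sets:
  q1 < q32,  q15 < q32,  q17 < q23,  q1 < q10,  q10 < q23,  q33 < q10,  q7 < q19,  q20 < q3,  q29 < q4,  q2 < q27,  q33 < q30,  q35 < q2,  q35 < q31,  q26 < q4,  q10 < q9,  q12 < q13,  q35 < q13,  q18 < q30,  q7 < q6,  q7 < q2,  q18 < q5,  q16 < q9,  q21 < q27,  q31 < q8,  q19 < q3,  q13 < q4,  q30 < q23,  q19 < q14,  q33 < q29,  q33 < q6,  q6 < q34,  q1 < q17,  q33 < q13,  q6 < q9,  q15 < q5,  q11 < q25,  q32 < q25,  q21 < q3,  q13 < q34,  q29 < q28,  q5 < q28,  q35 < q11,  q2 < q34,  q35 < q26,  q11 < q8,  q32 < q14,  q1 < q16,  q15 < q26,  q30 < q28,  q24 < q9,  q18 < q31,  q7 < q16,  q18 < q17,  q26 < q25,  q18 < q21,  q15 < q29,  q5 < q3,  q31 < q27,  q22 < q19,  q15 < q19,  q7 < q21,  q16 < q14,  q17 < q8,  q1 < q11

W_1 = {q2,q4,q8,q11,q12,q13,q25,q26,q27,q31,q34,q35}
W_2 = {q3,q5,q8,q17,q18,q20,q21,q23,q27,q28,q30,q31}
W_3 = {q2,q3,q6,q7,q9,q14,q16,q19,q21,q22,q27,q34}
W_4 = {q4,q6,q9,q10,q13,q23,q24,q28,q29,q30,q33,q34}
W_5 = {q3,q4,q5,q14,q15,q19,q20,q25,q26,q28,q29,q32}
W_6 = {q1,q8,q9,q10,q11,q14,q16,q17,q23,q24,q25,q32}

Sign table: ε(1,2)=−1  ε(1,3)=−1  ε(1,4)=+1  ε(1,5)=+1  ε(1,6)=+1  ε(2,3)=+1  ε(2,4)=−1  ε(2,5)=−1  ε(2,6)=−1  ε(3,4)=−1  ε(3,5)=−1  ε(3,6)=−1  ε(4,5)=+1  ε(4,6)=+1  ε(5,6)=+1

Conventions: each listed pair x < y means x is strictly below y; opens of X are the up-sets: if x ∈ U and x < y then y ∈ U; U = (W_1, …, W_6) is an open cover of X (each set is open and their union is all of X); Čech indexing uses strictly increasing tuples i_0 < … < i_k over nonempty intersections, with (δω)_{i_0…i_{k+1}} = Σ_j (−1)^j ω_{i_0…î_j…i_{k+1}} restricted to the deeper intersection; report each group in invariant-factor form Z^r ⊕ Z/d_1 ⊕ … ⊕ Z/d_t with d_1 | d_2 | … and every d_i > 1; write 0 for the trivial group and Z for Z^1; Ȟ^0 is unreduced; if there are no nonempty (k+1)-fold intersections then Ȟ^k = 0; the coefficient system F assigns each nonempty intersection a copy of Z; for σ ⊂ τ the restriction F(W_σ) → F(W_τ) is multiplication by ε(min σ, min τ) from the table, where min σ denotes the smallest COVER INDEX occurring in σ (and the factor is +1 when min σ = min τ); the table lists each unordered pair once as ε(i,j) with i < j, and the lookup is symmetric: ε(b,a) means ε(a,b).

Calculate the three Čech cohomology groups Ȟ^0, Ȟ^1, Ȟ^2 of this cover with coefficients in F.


Ȟ^0(U;F) ≅ Z; Ȟ^1(U;F) ≅ 0; Ȟ^2(U;F) ≅ Z/2

intersection data:
  W12={q8,q27,q31} W13={q2,q27,q34} W14={q4,q13,q34} W15={q4,q25,q26} W16={q8,q11,q25} W23={q3,q21,q27} W24={q23,q28,q30} W25={q3,q5,q20,q28} W26={q8,q17,q23} W34={q6,q9,q34} W35={q3,q14,q19} W36={q9,q14,q16} W45={q4,q28,q29} W46={q9,q10,q23,q24} W56={q14,q25,q32}
  W123={q27} W126={q8} W134={q34} W145={q4} W156={q25} W235={q3} W245={q28} W246={q23} W346={q9} W356={q14}
C dims 6,15,10; δ0: rk 5, SNF 1^5; δ1: rk 10, SNF 1^9·2
Ȟ^0 = (6 − 5) − 0 = 1, so Ȟ^0 ≅ Z
Ȟ^1 = (15 − 10) − 5 = 0, so Ȟ^1 ≅ 0
Ȟ^2 = (10 − 0) − 10 = 0 plus torsion [2], so Ȟ^2 ≅ Z/2


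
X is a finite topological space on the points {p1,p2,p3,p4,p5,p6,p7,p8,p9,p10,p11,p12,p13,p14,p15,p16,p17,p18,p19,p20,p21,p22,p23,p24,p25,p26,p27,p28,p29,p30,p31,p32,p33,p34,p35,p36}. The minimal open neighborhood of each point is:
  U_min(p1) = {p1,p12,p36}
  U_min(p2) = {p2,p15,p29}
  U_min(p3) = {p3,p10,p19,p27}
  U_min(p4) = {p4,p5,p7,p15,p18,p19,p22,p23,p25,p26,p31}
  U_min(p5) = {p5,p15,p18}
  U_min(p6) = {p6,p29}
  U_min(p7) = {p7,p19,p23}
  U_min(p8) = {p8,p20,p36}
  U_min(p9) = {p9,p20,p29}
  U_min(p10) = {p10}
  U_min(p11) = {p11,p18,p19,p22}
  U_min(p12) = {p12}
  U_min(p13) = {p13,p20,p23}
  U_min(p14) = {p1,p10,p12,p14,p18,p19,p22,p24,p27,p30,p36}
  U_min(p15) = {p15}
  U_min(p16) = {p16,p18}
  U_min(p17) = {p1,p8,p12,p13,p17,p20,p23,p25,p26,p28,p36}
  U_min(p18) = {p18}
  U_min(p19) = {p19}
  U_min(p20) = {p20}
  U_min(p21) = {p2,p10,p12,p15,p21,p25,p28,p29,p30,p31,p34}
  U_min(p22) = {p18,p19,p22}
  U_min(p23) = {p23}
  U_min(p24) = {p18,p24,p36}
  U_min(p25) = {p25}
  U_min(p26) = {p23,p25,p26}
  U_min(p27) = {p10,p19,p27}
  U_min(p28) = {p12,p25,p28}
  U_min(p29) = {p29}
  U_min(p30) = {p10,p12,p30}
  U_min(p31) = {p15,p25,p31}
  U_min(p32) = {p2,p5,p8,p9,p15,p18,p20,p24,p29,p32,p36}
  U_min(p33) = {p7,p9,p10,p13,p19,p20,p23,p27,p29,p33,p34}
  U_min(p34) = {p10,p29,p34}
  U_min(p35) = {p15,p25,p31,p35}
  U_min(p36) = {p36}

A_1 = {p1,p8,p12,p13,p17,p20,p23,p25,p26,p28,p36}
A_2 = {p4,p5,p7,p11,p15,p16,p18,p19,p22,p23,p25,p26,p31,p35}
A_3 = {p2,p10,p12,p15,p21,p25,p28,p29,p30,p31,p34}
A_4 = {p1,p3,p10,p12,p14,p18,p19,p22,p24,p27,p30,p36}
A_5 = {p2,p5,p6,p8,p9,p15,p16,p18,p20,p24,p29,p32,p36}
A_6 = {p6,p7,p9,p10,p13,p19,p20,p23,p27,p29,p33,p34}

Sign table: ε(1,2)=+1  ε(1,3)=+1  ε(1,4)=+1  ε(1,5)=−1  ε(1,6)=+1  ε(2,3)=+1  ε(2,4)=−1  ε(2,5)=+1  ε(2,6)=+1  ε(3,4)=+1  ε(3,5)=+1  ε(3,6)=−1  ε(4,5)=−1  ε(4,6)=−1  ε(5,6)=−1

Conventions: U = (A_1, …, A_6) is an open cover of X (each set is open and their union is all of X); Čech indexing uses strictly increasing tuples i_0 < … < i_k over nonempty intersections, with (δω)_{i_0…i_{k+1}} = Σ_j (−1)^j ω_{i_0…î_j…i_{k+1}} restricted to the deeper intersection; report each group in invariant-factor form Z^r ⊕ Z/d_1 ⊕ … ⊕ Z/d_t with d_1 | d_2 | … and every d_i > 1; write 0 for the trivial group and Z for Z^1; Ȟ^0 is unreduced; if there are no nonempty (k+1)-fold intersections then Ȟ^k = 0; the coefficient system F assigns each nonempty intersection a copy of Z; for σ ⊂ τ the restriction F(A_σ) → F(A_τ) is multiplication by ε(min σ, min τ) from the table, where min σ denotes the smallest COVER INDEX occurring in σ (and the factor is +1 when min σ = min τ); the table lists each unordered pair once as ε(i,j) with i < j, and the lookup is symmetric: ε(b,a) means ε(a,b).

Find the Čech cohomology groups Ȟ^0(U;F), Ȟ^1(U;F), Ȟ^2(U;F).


Ȟ^0(U;F) ≅ 0; Ȟ^1(U;F) ≅ Z/2; Ȟ^2(U;F) ≅ Z

nerve simplices:
  A12={p23,p25,p26} A13={p12,p25,p28} A14={p1,p12,p36} A15={p8,p20,p36} A16={p13,p20,p23} A23={p15,p25,p31} A24={p18,p19,p22} A25={p5,p15,p16,p18} A26={p7,p19,p23} A34={p10,p12,p30} A35={p2,p15,p29} A36={p10,p29,p34} A45={p18,p24,p36} A46={p10,p19,p27} A56={p6,p9,p20,p29}
  A123={p25} A126={p23} A134={p12} A145={p36} A156={p20} A235={p15} A245={p18} A246={p19} A346={p10} A356={p29}
C dims 6,15,10; δ0: rk 6, SNF 1^5·2; δ1: rk 9, SNF 1^9
degree 0: 6−6−0 = 0 → Ȟ^0 ≅ 0
degree 1: 15−9−6 = 0 plus torsion [2] → Ȟ^1 ≅ Z/2
degree 2: 10−0−9 = 1 → Ȟ^2 ≅ Z


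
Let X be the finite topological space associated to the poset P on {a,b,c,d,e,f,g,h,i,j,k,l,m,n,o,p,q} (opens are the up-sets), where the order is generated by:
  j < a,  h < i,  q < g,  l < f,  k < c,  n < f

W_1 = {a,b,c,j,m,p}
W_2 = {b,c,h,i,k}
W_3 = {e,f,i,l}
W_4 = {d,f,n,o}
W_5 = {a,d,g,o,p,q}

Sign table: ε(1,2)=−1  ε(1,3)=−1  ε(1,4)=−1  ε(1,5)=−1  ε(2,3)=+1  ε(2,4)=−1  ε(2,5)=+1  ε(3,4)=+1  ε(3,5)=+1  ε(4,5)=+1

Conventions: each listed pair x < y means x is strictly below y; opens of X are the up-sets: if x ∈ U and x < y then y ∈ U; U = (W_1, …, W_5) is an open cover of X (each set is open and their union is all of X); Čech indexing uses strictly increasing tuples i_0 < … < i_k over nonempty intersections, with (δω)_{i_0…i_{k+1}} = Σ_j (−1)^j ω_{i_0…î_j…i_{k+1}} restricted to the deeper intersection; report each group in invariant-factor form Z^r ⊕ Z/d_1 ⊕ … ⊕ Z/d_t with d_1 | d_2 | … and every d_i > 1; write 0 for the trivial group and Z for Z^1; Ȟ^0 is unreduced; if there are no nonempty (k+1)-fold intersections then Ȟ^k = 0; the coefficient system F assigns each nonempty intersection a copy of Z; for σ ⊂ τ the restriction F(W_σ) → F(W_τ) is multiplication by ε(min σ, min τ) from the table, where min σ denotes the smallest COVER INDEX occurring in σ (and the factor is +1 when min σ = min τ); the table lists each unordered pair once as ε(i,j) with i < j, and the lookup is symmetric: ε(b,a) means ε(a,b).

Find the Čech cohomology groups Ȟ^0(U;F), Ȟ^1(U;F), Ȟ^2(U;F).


nerve simplices:
  W12={b,c} W15={a,p} W23={i} W34={f} W45={d,o}
C dims 5,5; δ0: rk 4, SNF 1^4
degree 0: 5−4−0 = 1 → Ȟ^0 ≅ Z
degree 1: 5−0−4 = 1 → Ȟ^1 ≅ Z
degree 2: 0−0−0 = 0 → Ȟ^2 ≅ 0

Ȟ^0 = Z, Ȟ^1 = Z, Ȟ^2 = 0


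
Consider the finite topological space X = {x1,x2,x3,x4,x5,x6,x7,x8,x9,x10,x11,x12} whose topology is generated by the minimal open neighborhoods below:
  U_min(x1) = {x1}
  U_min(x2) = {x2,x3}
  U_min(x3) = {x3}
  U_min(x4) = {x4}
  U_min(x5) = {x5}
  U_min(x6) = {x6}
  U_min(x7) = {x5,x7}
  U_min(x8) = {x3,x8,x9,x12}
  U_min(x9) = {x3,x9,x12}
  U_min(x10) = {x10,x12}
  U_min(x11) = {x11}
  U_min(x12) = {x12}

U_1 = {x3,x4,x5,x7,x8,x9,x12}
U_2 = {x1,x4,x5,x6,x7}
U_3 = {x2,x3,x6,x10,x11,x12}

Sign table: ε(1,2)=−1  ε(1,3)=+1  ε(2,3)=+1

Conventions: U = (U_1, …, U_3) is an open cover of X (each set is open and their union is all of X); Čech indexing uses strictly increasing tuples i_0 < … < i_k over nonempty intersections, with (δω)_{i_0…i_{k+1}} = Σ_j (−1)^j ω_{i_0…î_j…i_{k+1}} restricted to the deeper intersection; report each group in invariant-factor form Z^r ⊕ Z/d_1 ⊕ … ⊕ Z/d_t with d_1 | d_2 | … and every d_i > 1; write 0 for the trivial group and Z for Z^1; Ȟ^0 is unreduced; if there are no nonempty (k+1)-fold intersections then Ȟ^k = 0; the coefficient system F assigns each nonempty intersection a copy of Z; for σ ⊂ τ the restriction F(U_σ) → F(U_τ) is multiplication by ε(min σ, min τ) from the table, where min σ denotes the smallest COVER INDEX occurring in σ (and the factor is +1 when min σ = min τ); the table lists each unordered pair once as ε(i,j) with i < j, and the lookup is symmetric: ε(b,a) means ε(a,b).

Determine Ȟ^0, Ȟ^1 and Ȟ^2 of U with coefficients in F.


Ȟ^0(U;F) ≅ 0; Ȟ^1(U;F) ≅ Z/2; Ȟ^2(U;F) ≅ 0

nonempty overlaps:
  U12={x4,x5,x7} U13={x3,x12} U23={x6}
C dims 3,3; δ0: rk 3, SNF 1^2·2
degree 0: 3−3−0 = 0 → Ȟ^0 ≅ 0
degree 1: 3−0−3 = 0 plus torsion [2] → Ȟ^1 ≅ Z/2
degree 2: 0−0−0 = 0 → Ȟ^2 ≅ 0


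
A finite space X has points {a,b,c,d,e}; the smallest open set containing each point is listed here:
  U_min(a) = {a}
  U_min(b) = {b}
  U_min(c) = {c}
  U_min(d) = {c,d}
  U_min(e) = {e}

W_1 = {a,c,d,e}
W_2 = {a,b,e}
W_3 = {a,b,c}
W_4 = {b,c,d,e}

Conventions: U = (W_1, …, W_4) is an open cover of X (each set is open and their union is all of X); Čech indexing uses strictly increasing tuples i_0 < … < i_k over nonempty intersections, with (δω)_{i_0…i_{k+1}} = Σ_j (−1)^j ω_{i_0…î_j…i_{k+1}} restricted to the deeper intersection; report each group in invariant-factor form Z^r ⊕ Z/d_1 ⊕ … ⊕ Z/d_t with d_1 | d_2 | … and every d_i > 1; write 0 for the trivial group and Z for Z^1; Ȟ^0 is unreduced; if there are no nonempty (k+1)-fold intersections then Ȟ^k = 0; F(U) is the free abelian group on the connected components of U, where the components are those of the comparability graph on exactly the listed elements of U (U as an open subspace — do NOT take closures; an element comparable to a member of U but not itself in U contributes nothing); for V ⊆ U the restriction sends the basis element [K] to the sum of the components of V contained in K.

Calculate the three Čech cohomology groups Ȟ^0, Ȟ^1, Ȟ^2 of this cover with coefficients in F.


Ȟ^0 = Z^4, Ȟ^1 = 0 and Ȟ^2 = 0

nerve of the cover:
  W12={a,e} W13={a,c} W14={c,d,e} W23={a,b} W24={b,e} W34={b,c}
  W123={a} W124={e} W134={c} W234={b}
components per intersection:
  W1: {a} {c,d} {e}
  W2: {a} {b} {e}
  W3: {a} {b} {c}
  W4: {b} {c,d} {e}
  W12: {a} {e}
  W13: {a} {c}
  W14: {c,d} {e}
  W23: {a} {b}
  W24: {b} {e}
  W34: {b} {c}
  W123: {a}
  W124: {e}
  W134: {c}
  W234: {b}
C dims 12,12,4; δ0: rk 8, SNF 1^8; δ1: rk 4, SNF 1^4
Ȟ^0 = (12 − 8) − 0 = 4, so Ȟ^0 ≅ Z^4
Ȟ^1 = (12 − 4) − 8 = 0, so Ȟ^1 ≅ 0
Ȟ^2 = (4 − 0) − 4 = 0, so Ȟ^2 ≅ 0


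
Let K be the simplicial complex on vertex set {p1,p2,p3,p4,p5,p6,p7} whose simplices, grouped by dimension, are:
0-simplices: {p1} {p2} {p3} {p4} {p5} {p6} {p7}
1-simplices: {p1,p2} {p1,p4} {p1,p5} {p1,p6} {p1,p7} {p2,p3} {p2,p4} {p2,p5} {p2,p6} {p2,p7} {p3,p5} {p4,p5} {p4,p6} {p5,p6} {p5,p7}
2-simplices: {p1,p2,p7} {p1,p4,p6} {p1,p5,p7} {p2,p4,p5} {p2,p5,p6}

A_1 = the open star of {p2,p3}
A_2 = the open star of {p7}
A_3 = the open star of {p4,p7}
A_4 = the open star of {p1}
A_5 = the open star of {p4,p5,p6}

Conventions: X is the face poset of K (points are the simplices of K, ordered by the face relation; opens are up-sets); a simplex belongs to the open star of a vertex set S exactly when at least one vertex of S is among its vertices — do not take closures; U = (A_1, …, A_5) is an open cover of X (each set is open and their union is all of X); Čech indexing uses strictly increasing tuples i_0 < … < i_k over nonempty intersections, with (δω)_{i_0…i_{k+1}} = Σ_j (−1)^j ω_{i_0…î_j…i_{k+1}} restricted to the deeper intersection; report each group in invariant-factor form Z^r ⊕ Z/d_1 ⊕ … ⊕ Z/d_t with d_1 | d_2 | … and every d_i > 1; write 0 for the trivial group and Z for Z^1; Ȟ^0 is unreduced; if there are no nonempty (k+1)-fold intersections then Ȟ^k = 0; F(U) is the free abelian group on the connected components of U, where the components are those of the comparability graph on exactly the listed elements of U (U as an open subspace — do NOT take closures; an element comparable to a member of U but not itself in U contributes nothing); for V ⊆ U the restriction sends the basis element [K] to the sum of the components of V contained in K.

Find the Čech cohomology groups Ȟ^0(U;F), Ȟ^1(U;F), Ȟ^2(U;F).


intersection data:
  A1={{p2},{p3},{p1,p2},{p2,p3},{p2,p4},{p2,p5},{p2,p6},{p2,p7},{p3,p5},{p1,p2,p7},{p2,p4,p5},{p2,p5,p6}} A2={{p7},{p1,p7},{p2,p7},{p5,p7},{p1,p2,p7},{p1,p5,p7}} A3={{p4},{p7},{p1,p4},{p1,p7},{p2,p4},{p2,p7},{p4,p5},{p4,p6},{p5,p7},{p1,p2,p7},{p1,p4,p6},{p1,p5,p7},{p2,p4,p5}} A4={{p1},{p1,p2},{p1,p4},{p1,p5},{p1,p6},{p1,p7},{p1,p2,p7},{p1,p4,p6},{p1,p5,p7}} A5={{p4},{p5},{p6},{p1,p4},{p1,p5},{p1,p6},{p2,p4},{p2,p5},{p2,p6},{p3,p5},{p4,p5},{p4,p6},{p5,p6},{p5,p7},{p1,p4,p6},{p1,p5,p7},{p2,p4,p5},{p2,p5,p6}}
  A12={{p2,p7},{p1,p2,p7}} A13={{p2,p4},{p2,p7},{p1,p2,p7},{p2,p4,p5}} A14={{p1,p2},{p1,p2,p7}} A15={{p2,p4},{p2,p5},{p2,p6},{p3,p5},{p2,p4,p5},{p2,p5,p6}} A23={{p7},{p1,p7},{p2,p7},{p5,p7},{p1,p2,p7},{p1,p5,p7}} A24={{p1,p7},{p1,p2,p7},{p1,p5,p7}} A25={{p5,p7},{p1,p5,p7}} A34={{p1,p4},{p1,p7},{p1,p2,p7},{p1,p4,p6},{p1,p5,p7}} A35={{p4},{p1,p4},{p2,p4},{p4,p5},{p4,p6},{p5,p7},{p1,p4,p6},{p1,p5,p7},{p2,p4,p5}} A45={{p1,p4},{p1,p5},{p1,p6},{p1,p4,p6},{p1,p5,p7}}
  A123={{p2,p7},{p1,p2,p7}} A124={{p1,p2,p7}} A134={{p1,p2,p7}} A135={{p2,p4},{p2,p4,p5}} A234={{p1,p7},{p1,p2,p7},{p1,p5,p7}} A235={{p5,p7},{p1,p5,p7}} A245={{p1,p5,p7}} A345={{p1,p4},{p1,p4,p6},{p1,p5,p7}}
  A1234={{p1,p2,p7}} A2345={{p1,p5,p7}}
components per intersection:
  A1: {{p2},{p3},{p1,p2},{p2,p3},{p2,p4},{p2,p5},{p2,p6},{p2,p7},{p3,p5},{p1,p2,p7},{p2,p4,p5},{p2,p5,p6}}
  A2: {{p7},{p1,p7},{p2,p7},{p5,p7},{p1,p2,p7},{p1,p5,p7}}
  A3: {{p4},{p1,p4},{p2,p4},{p4,p5},{p4,p6},{p1,p4,p6},{p2,p4,p5}} {{p7},{p1,p7},{p2,p7},{p5,p7},{p1,p2,p7},{p1,p5,p7}}
  A4: {{p1},{p1,p2},{p1,p4},{p1,p5},{p1,p6},{p1,p7},{p1,p2,p7},{p1,p4,p6},{p1,p5,p7}}
  A5: {{p4},{p5},{p6},{p1,p4},{p1,p5},{p1,p6},{p2,p4},{p2,p5},{p2,p6},{p3,p5},{p4,p5},{p4,p6},{p5,p6},{p5,p7},{p1,p4,p6},{p1,p5,p7},{p2,p4,p5},{p2,p5,p6}}
  A12: {{p2,p7},{p1,p2,p7}}
  A13: {{p2,p4},{p2,p4,p5}} {{p2,p7},{p1,p2,p7}}
  A14: {{p1,p2},{p1,p2,p7}}
  A15: {{p2,p4},{p2,p5},{p2,p6},{p2,p4,p5},{p2,p5,p6}} {{p3,p5}}
  A23: {{p7},{p1,p7},{p2,p7},{p5,p7},{p1,p2,p7},{p1,p5,p7}}
  A24: {{p1,p7},{p1,p2,p7},{p1,p5,p7}}
  A25: {{p5,p7},{p1,p5,p7}}
  A34: {{p1,p4},{p1,p4,p6}} {{p1,p7},{p1,p2,p7},{p1,p5,p7}}
  A35: {{p4},{p1,p4},{p2,p4},{p4,p5},{p4,p6},{p1,p4,p6},{p2,p4,p5}} {{p5,p7},{p1,p5,p7}}
  A45: {{p1,p4},{p1,p6},{p1,p4,p6}} {{p1,p5},{p1,p5,p7}}
  A123: {{p2,p7},{p1,p2,p7}}
  A124: {{p1,p2,p7}}
  A134: {{p1,p2,p7}}
  A135: {{p2,p4},{p2,p4,p5}}
  A234: {{p1,p7},{p1,p2,p7},{p1,p5,p7}}
  A235: {{p5,p7},{p1,p5,p7}}
  A245: {{p1,p5,p7}}
  A345: {{p1,p4},{p1,p4,p6}} {{p1,p5,p7}}
  A1234: {{p1,p2,p7}}
  A2345: {{p1,p5,p7}}
C dims 6,15,9,2; δ0: rk 5, SNF 1^5; δ1: rk 7, SNF 1^7; δ2: rk 2, SNF 1^2
Ȟ^0 = (6 − 5) − 0 = 1, so Ȟ^0 ≅ Z
Ȟ^1 = (15 − 7) − 5 = 3, so Ȟ^1 ≅ Z^3
Ȟ^2 = (9 − 2) − 7 = 0, so Ȟ^2 ≅ 0

Ȟ^0 ≅ Z,  Ȟ^1 ≅ Z^3,  Ȟ^2 ≅ 0


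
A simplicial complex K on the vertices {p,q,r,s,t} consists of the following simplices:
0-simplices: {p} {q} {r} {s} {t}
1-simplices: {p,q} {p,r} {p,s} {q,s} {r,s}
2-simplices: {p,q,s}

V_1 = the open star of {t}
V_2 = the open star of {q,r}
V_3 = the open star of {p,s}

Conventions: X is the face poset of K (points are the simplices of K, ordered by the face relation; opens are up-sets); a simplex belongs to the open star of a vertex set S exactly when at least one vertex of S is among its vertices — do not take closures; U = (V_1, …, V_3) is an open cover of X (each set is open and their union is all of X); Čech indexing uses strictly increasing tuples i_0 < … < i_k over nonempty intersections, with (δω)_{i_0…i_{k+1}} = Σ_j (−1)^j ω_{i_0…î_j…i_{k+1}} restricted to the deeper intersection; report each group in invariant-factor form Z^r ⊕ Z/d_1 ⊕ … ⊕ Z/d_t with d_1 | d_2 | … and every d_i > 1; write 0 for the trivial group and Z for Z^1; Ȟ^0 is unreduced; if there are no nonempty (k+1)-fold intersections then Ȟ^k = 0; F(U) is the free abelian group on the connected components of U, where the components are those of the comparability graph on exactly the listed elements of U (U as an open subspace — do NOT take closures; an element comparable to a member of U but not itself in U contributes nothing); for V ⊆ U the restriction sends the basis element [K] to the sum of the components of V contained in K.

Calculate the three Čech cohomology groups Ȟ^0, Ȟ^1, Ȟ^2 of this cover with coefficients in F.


Ȟ^0 ≅ Z^2, Ȟ^1 ≅ Z, Ȟ^2 ≅ 0

cover nerve:
  V1={{t}} V2={{q},{r},{p,q},{p,r},{q,s},{r,s},{p,q,s}} V3={{p},{s},{p,q},{p,r},{p,s},{q,s},{r,s},{p,q,s}}
  V23={{p,q},{p,r},{q,s},{r,s},{p,q,s}}
components per intersection:
  V1: {{t}}
  V2: {{q},{p,q},{q,s},{p,q,s}} {{r},{p,r},{r,s}}
  V3: {{p},{s},{p,q},{p,r},{p,s},{q,s},{r,s},{p,q,s}}
  V23: {{p,q},{q,s},{p,q,s}} {{p,r}} {{r,s}}
C dims 4,3; δ0: rk 2, SNF 1^2
Ȟ^0: (4−2)−0=2 ⇒ Z^2
Ȟ^1: (3−0)−2=1 ⇒ Z
Ȟ^2: (0−0)−0=0 ⇒ 0


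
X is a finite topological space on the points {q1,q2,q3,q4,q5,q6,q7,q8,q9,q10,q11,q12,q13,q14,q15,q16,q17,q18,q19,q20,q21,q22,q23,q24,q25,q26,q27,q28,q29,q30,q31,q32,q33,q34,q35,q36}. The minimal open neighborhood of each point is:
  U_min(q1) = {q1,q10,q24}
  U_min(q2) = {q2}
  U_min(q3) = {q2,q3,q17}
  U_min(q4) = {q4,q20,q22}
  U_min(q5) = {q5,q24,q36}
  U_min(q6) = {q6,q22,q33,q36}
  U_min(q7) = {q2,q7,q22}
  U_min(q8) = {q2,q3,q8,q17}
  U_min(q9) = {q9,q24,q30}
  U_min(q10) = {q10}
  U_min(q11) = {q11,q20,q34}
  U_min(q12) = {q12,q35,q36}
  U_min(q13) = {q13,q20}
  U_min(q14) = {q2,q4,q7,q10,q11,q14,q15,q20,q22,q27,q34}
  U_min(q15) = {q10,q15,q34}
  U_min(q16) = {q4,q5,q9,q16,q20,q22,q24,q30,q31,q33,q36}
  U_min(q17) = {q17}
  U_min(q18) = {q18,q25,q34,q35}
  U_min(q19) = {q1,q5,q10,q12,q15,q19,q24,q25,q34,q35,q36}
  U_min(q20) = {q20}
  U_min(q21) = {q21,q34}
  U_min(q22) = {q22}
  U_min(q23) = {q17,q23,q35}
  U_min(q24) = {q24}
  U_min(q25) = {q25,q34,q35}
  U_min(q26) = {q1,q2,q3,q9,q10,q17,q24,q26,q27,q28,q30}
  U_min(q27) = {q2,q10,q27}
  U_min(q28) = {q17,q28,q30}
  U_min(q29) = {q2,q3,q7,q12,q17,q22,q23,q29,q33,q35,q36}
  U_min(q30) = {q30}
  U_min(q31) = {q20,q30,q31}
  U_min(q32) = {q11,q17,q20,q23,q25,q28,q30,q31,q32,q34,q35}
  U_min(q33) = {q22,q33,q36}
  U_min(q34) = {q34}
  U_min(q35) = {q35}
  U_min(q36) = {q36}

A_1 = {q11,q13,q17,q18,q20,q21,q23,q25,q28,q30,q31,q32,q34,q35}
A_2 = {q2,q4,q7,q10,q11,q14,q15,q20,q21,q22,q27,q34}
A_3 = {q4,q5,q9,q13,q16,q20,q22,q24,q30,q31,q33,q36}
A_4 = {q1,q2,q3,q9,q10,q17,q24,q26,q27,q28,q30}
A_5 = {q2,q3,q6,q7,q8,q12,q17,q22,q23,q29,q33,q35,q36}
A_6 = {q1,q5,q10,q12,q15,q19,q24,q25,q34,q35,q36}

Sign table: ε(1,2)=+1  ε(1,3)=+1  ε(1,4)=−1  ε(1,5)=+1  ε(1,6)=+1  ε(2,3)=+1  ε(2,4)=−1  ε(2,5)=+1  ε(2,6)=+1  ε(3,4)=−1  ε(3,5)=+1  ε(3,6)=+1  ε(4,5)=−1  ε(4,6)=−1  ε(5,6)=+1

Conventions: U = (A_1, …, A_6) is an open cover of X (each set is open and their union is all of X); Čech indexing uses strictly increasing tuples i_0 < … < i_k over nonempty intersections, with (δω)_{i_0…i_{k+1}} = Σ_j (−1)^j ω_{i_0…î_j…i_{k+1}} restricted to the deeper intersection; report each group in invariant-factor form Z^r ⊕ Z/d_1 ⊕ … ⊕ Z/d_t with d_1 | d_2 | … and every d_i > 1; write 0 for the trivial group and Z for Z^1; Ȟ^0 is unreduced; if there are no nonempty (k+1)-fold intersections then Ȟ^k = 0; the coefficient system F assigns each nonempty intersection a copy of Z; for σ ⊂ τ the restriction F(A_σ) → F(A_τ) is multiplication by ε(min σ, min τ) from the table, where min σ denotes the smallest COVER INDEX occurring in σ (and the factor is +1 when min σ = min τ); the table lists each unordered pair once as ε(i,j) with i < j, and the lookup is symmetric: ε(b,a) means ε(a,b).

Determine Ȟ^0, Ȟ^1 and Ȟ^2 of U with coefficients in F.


nerve simplices:
  A12={q11,q20,q21,q34} A13={q13,q20,q30,q31} A14={q17,q28,q30} A15={q17,q23,q35} A16={q25,q34,q35} A23={q4,q20,q22} A24={q2,q10,q27} A25={q2,q7,q22} A26={q10,q15,q34} A34={q9,q24,q30} A35={q22,q33,q36} A36={q5,q24,q36} A45={q2,q3,q17} A46={q1,q10,q24} A56={q12,q35,q36}
  A123={q20} A126={q34} A134={q30} A145={q17} A156={q35} A235={q22} A245={q2} A246={q10} A346={q24} A356={q36}
C dims 6,15,10; δ0: rk 5, SNF 1^5; δ1: rk 10, SNF 1^9·2
degree 0: 6−5−0 = 1 → Ȟ^0 ≅ Z
degree 1: 15−10−5 = 0 → Ȟ^1 ≅ 0
degree 2: 10−0−10 = 0 plus torsion [2] → Ȟ^2 ≅ Z/2

Ȟ^0 ≅ Z; Ȟ^1 ≅ 0; Ȟ^2 ≅ Z/2


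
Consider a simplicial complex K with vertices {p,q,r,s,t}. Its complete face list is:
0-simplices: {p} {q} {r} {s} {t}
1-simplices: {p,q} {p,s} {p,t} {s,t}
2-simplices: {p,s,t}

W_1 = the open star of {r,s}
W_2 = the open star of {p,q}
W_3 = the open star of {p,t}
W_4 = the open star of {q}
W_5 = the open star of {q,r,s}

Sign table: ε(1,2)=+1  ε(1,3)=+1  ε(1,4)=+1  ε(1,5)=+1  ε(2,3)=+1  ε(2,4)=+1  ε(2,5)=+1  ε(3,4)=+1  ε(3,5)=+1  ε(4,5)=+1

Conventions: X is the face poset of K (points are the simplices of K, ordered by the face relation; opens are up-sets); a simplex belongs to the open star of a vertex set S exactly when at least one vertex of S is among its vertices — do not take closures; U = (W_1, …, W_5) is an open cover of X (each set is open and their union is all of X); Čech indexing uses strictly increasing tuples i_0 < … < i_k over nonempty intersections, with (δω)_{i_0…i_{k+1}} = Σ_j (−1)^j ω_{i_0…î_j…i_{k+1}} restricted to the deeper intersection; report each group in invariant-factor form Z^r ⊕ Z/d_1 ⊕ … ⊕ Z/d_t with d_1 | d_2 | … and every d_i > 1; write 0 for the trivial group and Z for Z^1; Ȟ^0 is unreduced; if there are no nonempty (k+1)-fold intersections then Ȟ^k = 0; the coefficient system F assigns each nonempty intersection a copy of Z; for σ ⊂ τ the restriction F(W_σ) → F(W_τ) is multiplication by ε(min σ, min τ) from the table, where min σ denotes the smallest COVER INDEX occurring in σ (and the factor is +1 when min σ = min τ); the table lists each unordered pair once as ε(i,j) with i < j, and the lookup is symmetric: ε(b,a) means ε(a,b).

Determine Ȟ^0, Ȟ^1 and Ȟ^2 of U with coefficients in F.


Ȟ^0(U;F) ≅ Z,  Ȟ^1(U;F) ≅ 0,  Ȟ^2(U;F) ≅ 0

nonempty intersections:
  W1={{r},{s},{p,s},{s,t},{p,s,t}} W2={{p},{q},{p,q},{p,s},{p,t},{p,s,t}} W3={{p},{t},{p,q},{p,s},{p,t},{s,t},{p,s,t}} W4={{q},{p,q}} W5={{q},{r},{s},{p,q},{p,s},{s,t},{p,s,t}}
  W12={{p,s},{p,s,t}} W13={{p,s},{s,t},{p,s,t}} W15={{r},{s},{p,s},{s,t},{p,s,t}} W23={{p},{p,q},{p,s},{p,t},{p,s,t}} W24={{q},{p,q}} W25={{q},{p,q},{p,s},{p,s,t}} W34={{p,q}} W35={{p,q},{p,s},{s,t},{p,s,t}} W45={{q},{p,q}}
  W123={{p,s},{p,s,t}} W125={{p,s},{p,s,t}} W135={{p,s},{s,t},{p,s,t}} W234={{p,q}} W235={{p,q},{p,s},{p,s,t}} W245={{q},{p,q}} W345={{p,q}}
  W1235={{p,s},{p,s,t}} W2345={{p,q}}
C dims 5,9,7,2; δ0: rk 4, SNF 1^4; δ1: rk 5, SNF 1^5; δ2: rk 2, SNF 1^2
Ȟ^0: (5−4)−0=1 ⇒ Z
Ȟ^1: (9−5)−4=0 ⇒ 0
Ȟ^2: (7−2)−5=0 ⇒ 0


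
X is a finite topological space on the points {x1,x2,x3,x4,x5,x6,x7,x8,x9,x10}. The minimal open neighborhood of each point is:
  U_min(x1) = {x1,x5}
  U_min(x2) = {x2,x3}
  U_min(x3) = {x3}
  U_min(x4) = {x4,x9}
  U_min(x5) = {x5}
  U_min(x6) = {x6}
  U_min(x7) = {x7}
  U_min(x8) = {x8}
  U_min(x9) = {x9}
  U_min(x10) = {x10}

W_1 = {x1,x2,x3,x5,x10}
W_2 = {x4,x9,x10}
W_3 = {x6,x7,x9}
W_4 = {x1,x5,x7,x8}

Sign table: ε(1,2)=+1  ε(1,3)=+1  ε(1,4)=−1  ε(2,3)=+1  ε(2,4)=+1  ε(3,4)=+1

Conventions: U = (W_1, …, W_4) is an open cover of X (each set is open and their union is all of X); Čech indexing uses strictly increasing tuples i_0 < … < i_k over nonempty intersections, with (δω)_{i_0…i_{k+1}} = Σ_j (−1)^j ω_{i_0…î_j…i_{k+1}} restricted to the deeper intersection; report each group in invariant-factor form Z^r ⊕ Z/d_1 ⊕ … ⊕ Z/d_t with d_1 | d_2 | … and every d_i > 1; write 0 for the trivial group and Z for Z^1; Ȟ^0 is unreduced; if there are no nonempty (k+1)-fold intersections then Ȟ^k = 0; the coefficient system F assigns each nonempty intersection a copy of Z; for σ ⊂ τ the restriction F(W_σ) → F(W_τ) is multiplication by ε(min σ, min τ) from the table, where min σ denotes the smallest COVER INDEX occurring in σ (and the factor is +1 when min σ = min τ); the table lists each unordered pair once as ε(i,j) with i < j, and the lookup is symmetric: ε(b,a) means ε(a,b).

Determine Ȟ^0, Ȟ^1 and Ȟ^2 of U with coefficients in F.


nerve of the cover:
  W12={x10} W14={x1,x5} W23={x9} W34={x7}
C dims 4,4; δ0: rk 4, SNF 1^3·2
Ȟ^0 = (4 − 4) − 0 = 0, so Ȟ^0 ≅ 0
Ȟ^1 = (4 − 0) − 4 = 0 plus torsion [2], so Ȟ^1 ≅ Z/2
Ȟ^2 = (0 − 0) − 0 = 0, so Ȟ^2 ≅ 0

Ȟ^0 ≅ 0, Ȟ^1 ≅ Z/2 and Ȟ^2 ≅ 0


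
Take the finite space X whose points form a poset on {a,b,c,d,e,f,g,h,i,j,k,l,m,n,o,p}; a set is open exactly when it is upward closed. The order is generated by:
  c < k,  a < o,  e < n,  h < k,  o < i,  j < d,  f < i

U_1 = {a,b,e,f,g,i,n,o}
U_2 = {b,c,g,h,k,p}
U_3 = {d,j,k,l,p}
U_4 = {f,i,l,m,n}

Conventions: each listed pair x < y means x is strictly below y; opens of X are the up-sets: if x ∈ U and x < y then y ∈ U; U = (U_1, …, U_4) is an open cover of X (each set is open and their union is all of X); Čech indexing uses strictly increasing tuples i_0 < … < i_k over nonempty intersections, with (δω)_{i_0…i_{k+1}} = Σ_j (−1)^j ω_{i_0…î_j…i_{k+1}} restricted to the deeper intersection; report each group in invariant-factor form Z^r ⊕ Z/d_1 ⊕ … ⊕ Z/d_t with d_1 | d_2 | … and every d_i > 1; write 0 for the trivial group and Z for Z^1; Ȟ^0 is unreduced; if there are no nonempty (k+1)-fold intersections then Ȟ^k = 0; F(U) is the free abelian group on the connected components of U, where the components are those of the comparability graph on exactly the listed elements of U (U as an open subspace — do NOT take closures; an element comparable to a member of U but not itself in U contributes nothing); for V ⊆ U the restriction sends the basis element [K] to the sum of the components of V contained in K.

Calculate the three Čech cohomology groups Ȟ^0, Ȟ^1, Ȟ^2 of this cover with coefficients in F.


nonempty intersections:
  U12={b,g} U14={f,i,n} U23={k,p} U34={l}
components per intersection:
  U1: {a,f,i,o} {b} {e,n} {g}
  U2: {b} {c,h,k} {g} {p}
  U3: {d,j} {k} {l} {p}
  U4: {f,i} {l} {m} {n}
  U12: {b} {g}
  U14: {f,i} {n}
  U23: {k} {p}
  U34: {l}
C dims 16,7; δ0: rk 7, SNF 1^7
Ȟ^0: (16−7)−0=9 ⇒ Z^9
Ȟ^1: (7−0)−7=0 ⇒ 0
Ȟ^2: (0−0)−0=0 ⇒ 0

Ȟ^0 = Z^9,  Ȟ^1 = 0,  Ȟ^2 = 0


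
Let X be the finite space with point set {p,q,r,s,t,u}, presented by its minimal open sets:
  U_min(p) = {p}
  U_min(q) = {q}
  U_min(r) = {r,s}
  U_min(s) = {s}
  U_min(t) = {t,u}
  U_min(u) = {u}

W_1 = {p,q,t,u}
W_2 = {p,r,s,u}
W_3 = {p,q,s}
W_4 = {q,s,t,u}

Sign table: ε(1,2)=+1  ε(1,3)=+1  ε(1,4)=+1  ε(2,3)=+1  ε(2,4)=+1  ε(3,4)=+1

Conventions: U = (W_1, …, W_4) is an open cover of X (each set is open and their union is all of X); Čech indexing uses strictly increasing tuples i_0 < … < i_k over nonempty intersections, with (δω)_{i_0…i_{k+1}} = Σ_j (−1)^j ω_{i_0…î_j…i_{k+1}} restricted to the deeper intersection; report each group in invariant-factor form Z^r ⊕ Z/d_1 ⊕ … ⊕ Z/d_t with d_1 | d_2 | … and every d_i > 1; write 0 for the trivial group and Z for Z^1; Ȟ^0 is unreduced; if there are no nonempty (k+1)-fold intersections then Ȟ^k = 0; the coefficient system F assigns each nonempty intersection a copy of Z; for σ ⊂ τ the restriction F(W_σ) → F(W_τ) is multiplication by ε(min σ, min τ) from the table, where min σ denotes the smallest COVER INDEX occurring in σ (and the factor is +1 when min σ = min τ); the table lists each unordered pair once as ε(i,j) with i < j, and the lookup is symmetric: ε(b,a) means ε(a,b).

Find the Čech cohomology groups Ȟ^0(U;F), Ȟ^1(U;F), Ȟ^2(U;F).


intersection data:
  W12={p,u} W13={p,q} W14={q,t,u} W23={p,s} W24={s,u} W34={q,s}
  W123={p} W124={u} W134={q} W234={s}
C dims 4,6,4; δ0: rk 3, SNF 1^3; δ1: rk 3, SNF 1^3
Ȟ^0 = (4 − 3) − 0 = 1, so Ȟ^0 ≅ Z
Ȟ^1 = (6 − 3) − 3 = 0, so Ȟ^1 ≅ 0
Ȟ^2 = (4 − 0) − 3 = 1, so Ȟ^2 ≅ Z

Ȟ^0 ≅ Z,  Ȟ^1 ≅ 0,  Ȟ^2 ≅ Z


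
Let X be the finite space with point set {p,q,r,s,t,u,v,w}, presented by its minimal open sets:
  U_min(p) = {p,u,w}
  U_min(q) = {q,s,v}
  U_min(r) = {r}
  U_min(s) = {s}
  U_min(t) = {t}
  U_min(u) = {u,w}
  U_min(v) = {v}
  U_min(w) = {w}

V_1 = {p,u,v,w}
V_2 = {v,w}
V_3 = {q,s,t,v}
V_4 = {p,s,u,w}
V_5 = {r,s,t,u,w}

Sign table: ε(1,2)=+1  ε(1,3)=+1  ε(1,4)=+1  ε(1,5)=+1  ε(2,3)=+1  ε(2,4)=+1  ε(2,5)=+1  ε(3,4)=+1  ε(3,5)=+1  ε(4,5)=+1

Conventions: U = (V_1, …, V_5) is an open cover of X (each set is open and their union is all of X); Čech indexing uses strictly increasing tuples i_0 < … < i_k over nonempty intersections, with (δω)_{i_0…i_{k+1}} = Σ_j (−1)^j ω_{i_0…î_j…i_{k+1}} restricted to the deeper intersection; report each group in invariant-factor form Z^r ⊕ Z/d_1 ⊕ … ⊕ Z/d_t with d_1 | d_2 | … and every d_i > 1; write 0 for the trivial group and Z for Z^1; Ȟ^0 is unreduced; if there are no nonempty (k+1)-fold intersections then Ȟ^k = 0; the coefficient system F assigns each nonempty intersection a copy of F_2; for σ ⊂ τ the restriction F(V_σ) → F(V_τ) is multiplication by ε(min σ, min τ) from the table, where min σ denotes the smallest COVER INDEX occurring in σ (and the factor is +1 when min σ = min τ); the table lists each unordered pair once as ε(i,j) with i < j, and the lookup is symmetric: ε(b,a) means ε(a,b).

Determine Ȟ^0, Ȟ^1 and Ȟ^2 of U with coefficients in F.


Ȟ^0 = Z/2, Ȟ^1 = Z/2, Ȟ^2 = 0

nonempty overlaps:
  V12={v,w} V13={v} V14={p,u,w} V15={u,w} V23={v} V24={w} V25={w} V34={s} V35={s,t} V45={s,u,w}
  V123={v} V124={w} V125={w} V145={u,w} V245={w} V345={s}
  V1245={w}
C dims 5,10,6,1; δ0: rk_F2 4; δ1: rk_F2 5; δ2: rk_F2 1
degree 0: 5−4−0 = 1 → Ȟ^0 ≅ Z/2
degree 1: 10−5−4 = 1 → Ȟ^1 ≅ Z/2
degree 2: 6−1−5 = 0 → Ȟ^2 ≅ 0


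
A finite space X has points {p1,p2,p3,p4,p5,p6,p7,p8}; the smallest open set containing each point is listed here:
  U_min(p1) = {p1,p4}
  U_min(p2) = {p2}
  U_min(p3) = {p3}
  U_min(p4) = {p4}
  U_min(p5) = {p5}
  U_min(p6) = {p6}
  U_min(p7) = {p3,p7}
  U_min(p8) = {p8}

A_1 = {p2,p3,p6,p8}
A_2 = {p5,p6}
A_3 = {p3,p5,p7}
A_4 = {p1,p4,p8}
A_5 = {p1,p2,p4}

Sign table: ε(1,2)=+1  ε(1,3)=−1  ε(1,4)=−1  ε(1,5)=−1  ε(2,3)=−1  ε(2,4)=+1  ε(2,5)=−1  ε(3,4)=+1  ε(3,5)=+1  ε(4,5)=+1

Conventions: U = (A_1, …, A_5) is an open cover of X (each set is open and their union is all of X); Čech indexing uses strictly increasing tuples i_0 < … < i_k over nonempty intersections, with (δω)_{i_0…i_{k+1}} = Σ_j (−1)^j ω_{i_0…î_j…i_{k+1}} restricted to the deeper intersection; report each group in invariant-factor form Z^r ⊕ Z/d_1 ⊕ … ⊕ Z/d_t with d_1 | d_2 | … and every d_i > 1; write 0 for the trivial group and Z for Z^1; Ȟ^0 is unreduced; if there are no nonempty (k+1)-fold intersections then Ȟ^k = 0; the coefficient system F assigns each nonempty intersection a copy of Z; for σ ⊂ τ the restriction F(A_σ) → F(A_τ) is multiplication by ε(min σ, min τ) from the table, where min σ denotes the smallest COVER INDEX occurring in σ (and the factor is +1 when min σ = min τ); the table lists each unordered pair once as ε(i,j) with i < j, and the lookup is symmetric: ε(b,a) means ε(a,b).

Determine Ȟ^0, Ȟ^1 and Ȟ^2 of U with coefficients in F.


Ȟ^0(U;F) ≅ Z, Ȟ^1(U;F) ≅ Z^2, Ȟ^2(U;F) ≅ 0

nerve simplices:
  A12={p6} A13={p3} A14={p8} A15={p2} A23={p5} A45={p1,p4}
C dims 5,6; δ0: rk 4, SNF 1^4
degree 0: 5−4−0 = 1 → Ȟ^0 ≅ Z
degree 1: 6−0−4 = 2 → Ȟ^1 ≅ Z^2
degree 2: 0−0−0 = 0 → Ȟ^2 ≅ 0


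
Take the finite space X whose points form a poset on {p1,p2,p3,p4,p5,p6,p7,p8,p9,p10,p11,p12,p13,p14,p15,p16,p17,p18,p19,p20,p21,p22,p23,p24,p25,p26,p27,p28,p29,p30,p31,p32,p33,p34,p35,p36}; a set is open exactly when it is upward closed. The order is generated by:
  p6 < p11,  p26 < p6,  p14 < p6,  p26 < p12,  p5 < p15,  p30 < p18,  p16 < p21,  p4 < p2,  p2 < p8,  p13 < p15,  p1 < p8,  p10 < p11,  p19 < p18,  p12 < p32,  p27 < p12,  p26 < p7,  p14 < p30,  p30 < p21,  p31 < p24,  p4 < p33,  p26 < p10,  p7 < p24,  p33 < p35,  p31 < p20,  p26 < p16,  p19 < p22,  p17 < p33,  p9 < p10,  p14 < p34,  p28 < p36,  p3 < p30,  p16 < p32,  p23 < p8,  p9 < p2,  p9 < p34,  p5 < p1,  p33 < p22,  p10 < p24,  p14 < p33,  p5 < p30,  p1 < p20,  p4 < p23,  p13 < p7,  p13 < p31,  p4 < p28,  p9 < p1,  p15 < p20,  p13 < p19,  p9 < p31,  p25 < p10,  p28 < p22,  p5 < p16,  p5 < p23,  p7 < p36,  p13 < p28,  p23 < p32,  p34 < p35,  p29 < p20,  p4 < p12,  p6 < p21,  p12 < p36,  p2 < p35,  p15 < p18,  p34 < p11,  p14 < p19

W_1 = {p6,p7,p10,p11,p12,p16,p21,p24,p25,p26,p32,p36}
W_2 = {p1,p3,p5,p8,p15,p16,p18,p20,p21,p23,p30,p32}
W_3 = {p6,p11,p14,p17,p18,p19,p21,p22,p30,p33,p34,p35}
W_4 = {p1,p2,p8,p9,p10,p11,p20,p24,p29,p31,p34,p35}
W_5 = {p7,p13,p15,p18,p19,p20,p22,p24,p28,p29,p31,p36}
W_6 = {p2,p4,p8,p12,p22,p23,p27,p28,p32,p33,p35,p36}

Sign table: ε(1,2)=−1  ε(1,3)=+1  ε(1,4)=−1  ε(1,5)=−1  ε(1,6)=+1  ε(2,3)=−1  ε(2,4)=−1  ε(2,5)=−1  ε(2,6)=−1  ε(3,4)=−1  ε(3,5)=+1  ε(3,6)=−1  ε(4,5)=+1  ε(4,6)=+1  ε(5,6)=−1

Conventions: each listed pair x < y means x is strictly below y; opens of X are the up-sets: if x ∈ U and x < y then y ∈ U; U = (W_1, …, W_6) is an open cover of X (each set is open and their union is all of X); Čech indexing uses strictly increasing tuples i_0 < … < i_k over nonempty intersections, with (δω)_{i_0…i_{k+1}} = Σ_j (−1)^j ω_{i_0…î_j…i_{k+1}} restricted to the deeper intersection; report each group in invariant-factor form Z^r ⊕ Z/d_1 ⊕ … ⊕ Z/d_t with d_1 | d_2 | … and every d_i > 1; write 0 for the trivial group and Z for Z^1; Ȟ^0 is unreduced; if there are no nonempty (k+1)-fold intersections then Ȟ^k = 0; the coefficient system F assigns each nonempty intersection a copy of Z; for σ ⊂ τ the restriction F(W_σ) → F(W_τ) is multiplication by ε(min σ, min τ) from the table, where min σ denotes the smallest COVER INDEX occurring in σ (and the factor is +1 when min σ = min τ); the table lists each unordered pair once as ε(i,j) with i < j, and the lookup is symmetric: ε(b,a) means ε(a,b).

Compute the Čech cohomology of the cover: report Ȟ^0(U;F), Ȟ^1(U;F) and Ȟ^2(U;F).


Ȟ^0 ≅ 0, Ȟ^1 ≅ Z/2 and Ȟ^2 ≅ Z

cover nerve:
  W12={p16,p21,p32} W13={p6,p11,p21} W14={p10,p11,p24} W15={p7,p24,p36} W16={p12,p32,p36} W23={p18,p21,p30} W24={p1,p8,p20} W25={p15,p18,p20} W26={p8,p23,p32} W34={p11,p34,p35} W35={p18,p19,p22} W36={p22,p33,p35} W45={p20,p24,p29,p31} W46={p2,p8,p35} W56={p22,p28,p36}
  W123={p21} W126={p32} W134={p11} W145={p24} W156={p36} W235={p18} W245={p20} W246={p8} W346={p35} W356={p22}
C dims 6,15,10; δ0: rk 6, SNF 1^5·2; δ1: rk 9, SNF 1^9
Ȟ^0: (6−6)−0=0 ⇒ 0
Ȟ^1: (15−9)−6=0 plus torsion [2] ⇒ Z/2
Ȟ^2: (10−0)−9=1 ⇒ Z


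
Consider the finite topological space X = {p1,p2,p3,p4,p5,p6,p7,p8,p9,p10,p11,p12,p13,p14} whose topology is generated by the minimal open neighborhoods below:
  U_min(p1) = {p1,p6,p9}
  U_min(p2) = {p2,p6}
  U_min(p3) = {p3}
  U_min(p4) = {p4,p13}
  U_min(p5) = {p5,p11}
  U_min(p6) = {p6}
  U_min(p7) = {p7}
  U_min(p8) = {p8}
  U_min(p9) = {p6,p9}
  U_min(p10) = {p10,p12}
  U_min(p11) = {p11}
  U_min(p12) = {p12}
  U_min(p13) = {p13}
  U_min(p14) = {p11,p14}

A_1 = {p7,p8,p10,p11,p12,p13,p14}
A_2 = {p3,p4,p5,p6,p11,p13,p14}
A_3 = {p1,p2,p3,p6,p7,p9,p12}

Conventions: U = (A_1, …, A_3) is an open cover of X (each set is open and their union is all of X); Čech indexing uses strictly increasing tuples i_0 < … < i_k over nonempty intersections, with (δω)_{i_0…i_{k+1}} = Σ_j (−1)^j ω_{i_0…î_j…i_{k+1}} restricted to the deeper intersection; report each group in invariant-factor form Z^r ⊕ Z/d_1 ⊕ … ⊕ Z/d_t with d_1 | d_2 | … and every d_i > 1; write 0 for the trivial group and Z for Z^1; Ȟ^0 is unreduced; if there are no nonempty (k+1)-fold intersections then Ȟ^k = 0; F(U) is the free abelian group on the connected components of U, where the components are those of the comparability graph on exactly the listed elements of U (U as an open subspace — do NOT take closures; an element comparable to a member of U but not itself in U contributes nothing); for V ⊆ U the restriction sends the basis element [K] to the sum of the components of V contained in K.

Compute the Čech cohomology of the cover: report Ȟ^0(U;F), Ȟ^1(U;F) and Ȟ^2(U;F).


Ȟ^0(U;F) ≅ Z^7, Ȟ^1(U;F) ≅ 0 and Ȟ^2(U;F) ≅ 0

nonempty intersections:
  A12={p11,p13,p14} A13={p7,p12} A23={p3,p6}
components per intersection:
  A1: {p7} {p8} {p10,p12} {p11,p14} {p13}
  A2: {p3} {p4,p13} {p5,p11,p14} {p6}
  A3: {p1,p2,p6,p9} {p3} {p7} {p12}
  A12: {p11,p14} {p13}
  A13: {p7} {p12}
  A23: {p3} {p6}
C dims 13,6; δ0: rk 6, SNF 1^6
Ȟ^0: (13−6)−0=7 ⇒ Z^7
Ȟ^1: (6−0)−6=0 ⇒ 0
Ȟ^2: (0−0)−0=0 ⇒ 0


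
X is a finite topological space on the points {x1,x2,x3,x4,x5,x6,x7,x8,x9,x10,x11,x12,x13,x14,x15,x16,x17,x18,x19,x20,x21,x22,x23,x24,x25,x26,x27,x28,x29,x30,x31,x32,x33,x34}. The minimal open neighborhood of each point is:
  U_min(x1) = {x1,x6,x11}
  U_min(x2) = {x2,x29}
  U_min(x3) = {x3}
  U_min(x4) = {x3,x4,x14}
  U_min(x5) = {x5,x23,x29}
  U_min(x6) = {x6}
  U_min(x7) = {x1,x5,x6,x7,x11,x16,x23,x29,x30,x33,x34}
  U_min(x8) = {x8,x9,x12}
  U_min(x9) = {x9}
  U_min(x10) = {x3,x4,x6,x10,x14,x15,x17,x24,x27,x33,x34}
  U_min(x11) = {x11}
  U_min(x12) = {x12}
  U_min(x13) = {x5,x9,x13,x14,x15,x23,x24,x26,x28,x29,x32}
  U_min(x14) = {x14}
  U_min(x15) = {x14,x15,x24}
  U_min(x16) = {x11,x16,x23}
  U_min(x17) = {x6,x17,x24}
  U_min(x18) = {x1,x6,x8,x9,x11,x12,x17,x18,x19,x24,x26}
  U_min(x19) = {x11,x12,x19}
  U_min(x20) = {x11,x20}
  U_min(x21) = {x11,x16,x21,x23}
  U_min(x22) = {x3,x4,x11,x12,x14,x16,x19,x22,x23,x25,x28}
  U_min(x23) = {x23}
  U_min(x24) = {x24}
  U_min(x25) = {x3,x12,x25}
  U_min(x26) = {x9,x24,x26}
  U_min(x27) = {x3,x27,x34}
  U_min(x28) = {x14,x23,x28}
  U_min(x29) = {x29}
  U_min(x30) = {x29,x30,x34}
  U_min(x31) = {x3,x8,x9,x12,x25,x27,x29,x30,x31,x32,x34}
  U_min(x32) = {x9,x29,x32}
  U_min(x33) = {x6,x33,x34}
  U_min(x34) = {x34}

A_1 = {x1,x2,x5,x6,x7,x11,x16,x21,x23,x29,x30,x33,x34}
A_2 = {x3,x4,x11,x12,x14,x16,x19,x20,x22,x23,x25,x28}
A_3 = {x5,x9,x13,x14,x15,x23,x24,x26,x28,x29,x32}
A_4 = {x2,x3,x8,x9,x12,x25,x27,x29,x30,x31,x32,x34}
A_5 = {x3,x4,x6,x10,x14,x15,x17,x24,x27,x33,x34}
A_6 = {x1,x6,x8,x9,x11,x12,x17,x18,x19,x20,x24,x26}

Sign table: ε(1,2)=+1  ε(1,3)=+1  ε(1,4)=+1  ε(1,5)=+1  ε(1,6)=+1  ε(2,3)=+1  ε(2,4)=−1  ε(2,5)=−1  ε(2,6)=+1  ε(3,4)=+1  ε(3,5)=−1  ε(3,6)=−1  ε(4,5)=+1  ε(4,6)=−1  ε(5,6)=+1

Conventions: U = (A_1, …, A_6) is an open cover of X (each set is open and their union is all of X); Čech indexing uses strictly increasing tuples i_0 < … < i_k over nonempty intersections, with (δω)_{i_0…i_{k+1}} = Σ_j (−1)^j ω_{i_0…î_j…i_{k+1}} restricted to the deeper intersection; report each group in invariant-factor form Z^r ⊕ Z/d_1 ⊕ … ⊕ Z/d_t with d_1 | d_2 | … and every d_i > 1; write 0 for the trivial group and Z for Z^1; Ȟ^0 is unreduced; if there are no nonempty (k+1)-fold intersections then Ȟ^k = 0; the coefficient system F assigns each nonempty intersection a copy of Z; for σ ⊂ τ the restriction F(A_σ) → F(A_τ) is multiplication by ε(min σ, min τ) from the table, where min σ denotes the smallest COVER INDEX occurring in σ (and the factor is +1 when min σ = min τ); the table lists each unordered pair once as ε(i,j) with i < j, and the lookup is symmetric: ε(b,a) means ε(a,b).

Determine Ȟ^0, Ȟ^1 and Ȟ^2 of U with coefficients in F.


Ȟ^0 ≅ 0, Ȟ^1 ≅ Z/2, Ȟ^2 ≅ Z

cover nerve:
  A12={x11,x16,x23} A13={x5,x23,x29} A14={x2,x29,x30,x34} A15={x6,x33,x34} A16={x1,x6,x11} A23={x14,x23,x28} A24={x3,x12,x25} A25={x3,x4,x14} A26={x11,x12,x19,x20} A34={x9,x29,x32} A35={x14,x15,x24} A36={x9,x24,x26} A45={x3,x27,x34} A46={x8,x9,x12} A56={x6,x17,x24}
  A123={x23} A126={x11} A134={x29} A145={x34} A156={x6} A235={x14} A245={x3} A246={x12} A346={x9} A356={x24}
C dims 6,15,10; δ0: rk 6, SNF 1^5·2; δ1: rk 9, SNF 1^9
Ȟ^0: (6−6)−0=0 ⇒ 0
Ȟ^1: (15−9)−6=0 plus torsion [2] ⇒ Z/2
Ȟ^2: (10−0)−9=1 ⇒ Z
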